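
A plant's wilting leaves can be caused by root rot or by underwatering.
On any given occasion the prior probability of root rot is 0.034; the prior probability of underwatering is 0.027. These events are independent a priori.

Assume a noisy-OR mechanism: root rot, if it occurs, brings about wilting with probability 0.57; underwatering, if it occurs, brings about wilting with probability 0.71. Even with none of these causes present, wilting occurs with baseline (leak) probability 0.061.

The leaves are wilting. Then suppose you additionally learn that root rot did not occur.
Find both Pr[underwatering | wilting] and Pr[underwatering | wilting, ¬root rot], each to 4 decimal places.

Under noisy-OR, P(wilting | causes) = 1 − (1−0.061)·∏(1−qᵢ) over the active causes.
Numerator (weight on configurations with underwatering): 0.018980 + 0.000811 = 0.019791
Denominator P(wilting): 0.061·0.966·0.973 + 0.72769·0.966·0.027 + 0.59623·0.034·0.973 + 0.882907·0.034·0.027 = 0.096850
Posterior = 0.019791 / 0.096850 ≈ 0.2043

With the extra evidence:
For the numerator, keep only underwatering=true terms: 0.72769*0.027 = 0.019648
Denominator P(wilting | ¬root rot): 0.061*0.973 + 0.72769*0.027 = 0.079001
P(underwatering | wilting, ¬root rot) = 0.019648/0.079001 ≈ 0.2487

Pr[underwatering | wilting] ≈ 0.2043; Pr[underwatering | wilting, ¬root rot] ≈ 0.2487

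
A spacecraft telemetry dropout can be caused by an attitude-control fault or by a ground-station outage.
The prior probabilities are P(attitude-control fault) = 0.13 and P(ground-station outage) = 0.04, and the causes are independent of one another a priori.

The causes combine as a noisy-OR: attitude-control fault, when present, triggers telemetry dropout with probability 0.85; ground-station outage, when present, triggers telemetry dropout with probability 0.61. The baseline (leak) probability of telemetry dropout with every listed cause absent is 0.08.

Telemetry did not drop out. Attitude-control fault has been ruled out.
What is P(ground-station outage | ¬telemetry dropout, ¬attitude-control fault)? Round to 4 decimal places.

Under noisy-OR, P(telemetry dropout | causes) = 1 − (1−0.08)·∏(1−qᵢ) over the active causes.
P(¬telemetry dropout | ¬attitude-control fault) = 0.92×0.96 + 0.3588×0.04 = 0.883200 + 0.014352 = 0.897552
Of this, 0.014352 comes from 0.3588×0.04 (the ground-station outage=true cases).
So P(ground-station outage | ¬telemetry dropout, ¬attitude-control fault) = 0.014352/0.897552 ≈ 0.0160.

P(ground-station outage | ¬telemetry dropout, ¬attitude-control fault) ≈ 0.0160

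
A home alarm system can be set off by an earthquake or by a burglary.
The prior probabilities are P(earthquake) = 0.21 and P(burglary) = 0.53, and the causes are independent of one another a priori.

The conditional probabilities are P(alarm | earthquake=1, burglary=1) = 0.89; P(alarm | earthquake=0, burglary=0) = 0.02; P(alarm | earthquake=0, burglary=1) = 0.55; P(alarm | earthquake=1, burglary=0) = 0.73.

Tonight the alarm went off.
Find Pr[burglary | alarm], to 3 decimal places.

Weight on burglary=true, given the evidence: 0.230285 + 0.099057 = 0.329342
Normalizer over all consistent configurations: 0.02×0.79×0.47 + 0.55×0.79×0.53 + 0.73×0.21×0.47 + 0.89×0.21×0.53 = 0.408819
P(burglary | alarm) = 0.329342/0.408819 ≈ 0.806

Pr[burglary | alarm] ≈ 0.806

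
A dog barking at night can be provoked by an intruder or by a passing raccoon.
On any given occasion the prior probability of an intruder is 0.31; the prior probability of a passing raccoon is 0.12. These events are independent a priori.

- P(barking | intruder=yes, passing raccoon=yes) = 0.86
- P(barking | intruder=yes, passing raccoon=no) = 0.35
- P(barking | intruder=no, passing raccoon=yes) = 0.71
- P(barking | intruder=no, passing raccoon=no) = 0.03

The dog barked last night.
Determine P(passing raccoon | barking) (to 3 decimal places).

P(passing raccoon | barking) ≈ 0.444

Enumerate the 4 (intruder, passing raccoon) configurations and weight by the priors:
  P(barking) = 0.03·0.69·0.88 + 0.71·0.69·0.12 + 0.35·0.31·0.88 + 0.86·0.31·0.12
        = 0.018216 + 0.058788 + 0.095480 + 0.031992 = 0.204476
The terms with passing raccoon present sum to 0.090780, so
  P(passing raccoon | barking) = 0.090780 / 0.204476 ≈ 0.444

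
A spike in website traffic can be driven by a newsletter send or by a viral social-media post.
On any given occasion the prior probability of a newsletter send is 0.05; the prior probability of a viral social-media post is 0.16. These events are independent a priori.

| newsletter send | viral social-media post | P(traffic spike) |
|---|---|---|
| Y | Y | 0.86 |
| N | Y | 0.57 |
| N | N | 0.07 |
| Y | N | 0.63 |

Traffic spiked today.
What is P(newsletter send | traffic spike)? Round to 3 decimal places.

P(newsletter send | traffic spike) ≈ 0.190

Weight on newsletter send=true, given the evidence: 0.026460 + 0.006880 = 0.033340
Denominator P(traffic spike): 0.07·0.95·0.84 + 0.57·0.95·0.16 + 0.63·0.05·0.84 + 0.86·0.05·0.16 = 0.175840
Posterior = 0.033340 / 0.175840 ≈ 0.190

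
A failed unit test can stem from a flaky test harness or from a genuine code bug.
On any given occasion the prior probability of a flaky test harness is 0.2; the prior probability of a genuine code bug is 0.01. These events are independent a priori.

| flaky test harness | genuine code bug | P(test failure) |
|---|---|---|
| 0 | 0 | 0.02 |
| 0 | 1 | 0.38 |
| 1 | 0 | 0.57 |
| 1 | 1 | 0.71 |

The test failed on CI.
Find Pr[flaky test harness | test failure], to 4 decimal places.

Pr[flaky test harness | test failure] ≈ 0.8582

By total probability over the 4 (flaky test harness, genuine code bug) configurations:
  P(test failure) = 0.02·0.8·0.99 + 0.38·0.8·0.01 + 0.57·0.2·0.99 + 0.71·0.2·0.01
        = 0.015840 + 0.003040 + 0.112860 + 0.001420 = 0.133160
The terms with flaky test harness present sum to 0.114280, so
  P(flaky test harness | test failure) = 0.114280 / 0.133160 ≈ 0.8582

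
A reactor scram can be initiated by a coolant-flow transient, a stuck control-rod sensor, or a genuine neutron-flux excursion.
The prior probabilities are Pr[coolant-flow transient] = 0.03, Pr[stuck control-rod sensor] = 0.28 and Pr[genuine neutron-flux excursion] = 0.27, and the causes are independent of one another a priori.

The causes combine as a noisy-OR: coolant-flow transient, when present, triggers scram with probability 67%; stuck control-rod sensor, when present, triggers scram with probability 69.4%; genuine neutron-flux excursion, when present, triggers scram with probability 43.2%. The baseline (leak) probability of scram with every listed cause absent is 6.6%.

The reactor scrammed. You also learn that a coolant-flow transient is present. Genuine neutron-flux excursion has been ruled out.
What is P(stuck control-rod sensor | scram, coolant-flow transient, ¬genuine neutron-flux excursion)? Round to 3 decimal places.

P(stuck control-rod sensor | scram, coolant-flow transient, ¬genuine neutron-flux excursion) ≈ 0.337

Under noisy-OR, P(scram | causes) = 1 − (1−0.066)·∏(1−qᵢ) over the active causes.
Numerator (weight on configurations with stuck control-rod sensor): 0.905685·0.28 = 0.253592
The normalizing constant is 0.69178·0.72 + 0.905685·0.28 = 0.751674
P(stuck control-rod sensor | scram, coolant-flow transient, ¬genuine neutron-flux excursion) = 0.253592/0.751674 ≈ 0.337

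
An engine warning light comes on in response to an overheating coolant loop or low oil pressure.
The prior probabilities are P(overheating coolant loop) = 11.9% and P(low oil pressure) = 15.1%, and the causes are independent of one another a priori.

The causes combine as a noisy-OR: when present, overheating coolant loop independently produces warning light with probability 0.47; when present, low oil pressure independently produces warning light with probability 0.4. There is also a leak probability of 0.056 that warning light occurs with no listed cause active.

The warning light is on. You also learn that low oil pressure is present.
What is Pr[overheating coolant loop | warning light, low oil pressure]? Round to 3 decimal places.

Pr[overheating coolant loop | warning light, low oil pressure] ≈ 0.179

Under noisy-OR, P(warning light | causes) = 1 − (1−0.056)·∏(1−qᵢ) over the active causes.
P(warning light | low oil pressure) = 0.4336·0.881 + 0.699808·0.119 = 0.382002 + 0.083277 = 0.465279
The overheating coolant loop-present share is 0.699808·0.119 = 0.083277.
P(overheating coolant loop | warning light, low oil pressure) = 0.083277 / 0.465279 ≈ 0.179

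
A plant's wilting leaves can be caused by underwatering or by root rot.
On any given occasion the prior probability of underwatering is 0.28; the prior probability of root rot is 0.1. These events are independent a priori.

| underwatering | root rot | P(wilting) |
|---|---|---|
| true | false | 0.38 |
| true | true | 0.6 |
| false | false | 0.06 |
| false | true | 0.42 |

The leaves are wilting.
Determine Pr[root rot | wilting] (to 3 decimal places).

Pr[root rot | wilting] ≈ 0.259

Weight on root rot=true, given the evidence: 0.030240 + 0.016800 = 0.047040
Denominator P(wilting): 0.06×0.72×0.9 + 0.42×0.72×0.1 + 0.38×0.28×0.9 + 0.6×0.28×0.1 = 0.181680
P(root rot | wilting) = 0.047040/0.181680 ≈ 0.259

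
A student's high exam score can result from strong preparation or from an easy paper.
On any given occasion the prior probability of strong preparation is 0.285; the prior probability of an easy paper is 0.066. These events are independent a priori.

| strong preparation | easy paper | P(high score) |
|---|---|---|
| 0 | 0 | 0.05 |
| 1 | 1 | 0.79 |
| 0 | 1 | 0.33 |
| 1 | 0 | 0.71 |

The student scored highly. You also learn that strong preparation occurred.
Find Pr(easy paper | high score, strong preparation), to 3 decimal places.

P(high score | strong preparation) = 0.71*0.934 + 0.79*0.066 = 0.663140 + 0.052140 = 0.715280
Restricting to configurations with easy paper present: 0.79*0.066 = 0.052140.
So P(easy paper | high score, strong preparation) = 0.052140/0.715280 ≈ 0.073.

Pr(easy paper | high score, strong preparation) ≈ 0.073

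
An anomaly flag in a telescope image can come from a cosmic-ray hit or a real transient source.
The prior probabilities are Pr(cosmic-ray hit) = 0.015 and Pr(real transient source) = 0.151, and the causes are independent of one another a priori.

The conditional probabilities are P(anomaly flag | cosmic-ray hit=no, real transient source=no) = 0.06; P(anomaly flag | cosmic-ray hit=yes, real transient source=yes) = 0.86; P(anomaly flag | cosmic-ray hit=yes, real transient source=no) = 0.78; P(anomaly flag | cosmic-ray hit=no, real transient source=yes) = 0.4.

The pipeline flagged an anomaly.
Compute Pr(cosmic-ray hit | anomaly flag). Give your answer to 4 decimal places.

For the numerator, keep only cosmic-ray hit=true terms: 0.009933 + 0.001948 = 0.011881
The normalizing constant is 0.06*0.985*0.849 + 0.4*0.985*0.151 + 0.78*0.015*0.849 + 0.86*0.015*0.151 = 0.121551
Posterior = 0.011881 / 0.121551 ≈ 0.0977

Pr(cosmic-ray hit | anomaly flag) ≈ 0.0977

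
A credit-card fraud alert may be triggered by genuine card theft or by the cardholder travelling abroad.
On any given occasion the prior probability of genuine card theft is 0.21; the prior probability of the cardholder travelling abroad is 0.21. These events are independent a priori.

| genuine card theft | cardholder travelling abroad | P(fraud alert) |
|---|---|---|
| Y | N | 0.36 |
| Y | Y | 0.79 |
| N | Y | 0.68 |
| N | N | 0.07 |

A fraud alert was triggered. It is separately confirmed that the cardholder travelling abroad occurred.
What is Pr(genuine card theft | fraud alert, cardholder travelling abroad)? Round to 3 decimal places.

Weight on genuine card theft=true, given the evidence: 0.79*0.21 = 0.165900
The normalizing constant is 0.68*0.79 + 0.79*0.21 = 0.703100
P(genuine card theft | fraud alert, cardholder travelling abroad) = 0.165900/0.703100 ≈ 0.236

Pr(genuine card theft | fraud alert, cardholder travelling abroad) ≈ 0.236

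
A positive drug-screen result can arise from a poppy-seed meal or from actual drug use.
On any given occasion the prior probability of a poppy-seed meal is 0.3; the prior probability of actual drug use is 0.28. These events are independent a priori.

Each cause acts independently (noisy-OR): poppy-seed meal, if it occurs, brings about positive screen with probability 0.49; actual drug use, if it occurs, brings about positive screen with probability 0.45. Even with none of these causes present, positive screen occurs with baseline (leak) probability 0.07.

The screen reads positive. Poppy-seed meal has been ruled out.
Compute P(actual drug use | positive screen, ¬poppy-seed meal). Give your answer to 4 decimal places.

P(actual drug use | positive screen, ¬poppy-seed meal) ≈ 0.7307

Under noisy-OR, P(positive screen | causes) = 1 − (1−0.07)·∏(1−qᵢ) over the active causes.
For the numerator, keep only actual drug use=true terms: 0.4885*0.28 = 0.136780
Normalizer over all consistent configurations: 0.07*0.72 + 0.4885*0.28 = 0.187180
P(actual drug use | positive screen, ¬poppy-seed meal) = 0.136780/0.187180 ≈ 0.7307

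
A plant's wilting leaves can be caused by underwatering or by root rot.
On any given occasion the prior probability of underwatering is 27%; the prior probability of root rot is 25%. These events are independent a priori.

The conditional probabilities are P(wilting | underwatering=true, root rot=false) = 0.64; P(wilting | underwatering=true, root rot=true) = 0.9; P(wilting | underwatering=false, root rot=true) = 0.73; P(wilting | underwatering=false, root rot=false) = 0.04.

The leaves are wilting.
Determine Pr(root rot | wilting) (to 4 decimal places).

Numerator (weight on configurations with root rot): 0.133225 + 0.060750 = 0.193975
Normalizer over all consistent configurations: 0.04×0.73×0.75 + 0.73×0.73×0.25 + 0.64×0.27×0.75 + 0.9×0.27×0.25 = 0.345475
Posterior = 0.193975 / 0.345475 ≈ 0.5615

Pr(root rot | wilting) ≈ 0.5615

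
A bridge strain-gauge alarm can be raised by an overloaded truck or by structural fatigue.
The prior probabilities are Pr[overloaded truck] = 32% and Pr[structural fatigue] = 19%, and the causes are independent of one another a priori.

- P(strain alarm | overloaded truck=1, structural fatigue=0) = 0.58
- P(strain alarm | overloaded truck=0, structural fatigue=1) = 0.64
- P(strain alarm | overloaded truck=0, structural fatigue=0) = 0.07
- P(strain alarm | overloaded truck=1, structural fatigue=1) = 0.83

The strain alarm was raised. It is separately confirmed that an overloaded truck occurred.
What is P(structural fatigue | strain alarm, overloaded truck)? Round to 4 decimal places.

By total probability over both values of structural fatigue:
  P(strain alarm | overloaded truck) = 0.58·0.81 + 0.83·0.19
        = 0.469800 + 0.157700 = 0.627500
Keeping only the structural fatigue-present terms gives 0.157700, so
  P(structural fatigue | strain alarm, overloaded truck) = 0.157700 / 0.627500 ≈ 0.2513

P(structural fatigue | strain alarm, overloaded truck) ≈ 0.2513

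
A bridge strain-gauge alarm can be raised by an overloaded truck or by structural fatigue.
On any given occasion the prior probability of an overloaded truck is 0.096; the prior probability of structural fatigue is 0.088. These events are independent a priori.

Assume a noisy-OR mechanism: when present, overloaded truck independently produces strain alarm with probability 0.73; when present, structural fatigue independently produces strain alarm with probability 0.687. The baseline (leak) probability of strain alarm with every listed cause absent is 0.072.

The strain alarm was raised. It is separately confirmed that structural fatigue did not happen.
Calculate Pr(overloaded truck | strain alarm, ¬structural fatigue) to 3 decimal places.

Pr(overloaded truck | strain alarm, ¬structural fatigue) ≈ 0.525

Under noisy-OR, P(strain alarm | causes) = 1 − (1−0.072)·∏(1−qᵢ) over the active causes.
P(strain alarm | ¬structural fatigue) = 0.072*0.904 + 0.74944*0.096 = 0.065088 + 0.071946 = 0.137034
The overloaded truck-present share is 0.74944*0.096 = 0.071946.
So P(overloaded truck | strain alarm, ¬structural fatigue) = 0.071946/0.137034 ≈ 0.525.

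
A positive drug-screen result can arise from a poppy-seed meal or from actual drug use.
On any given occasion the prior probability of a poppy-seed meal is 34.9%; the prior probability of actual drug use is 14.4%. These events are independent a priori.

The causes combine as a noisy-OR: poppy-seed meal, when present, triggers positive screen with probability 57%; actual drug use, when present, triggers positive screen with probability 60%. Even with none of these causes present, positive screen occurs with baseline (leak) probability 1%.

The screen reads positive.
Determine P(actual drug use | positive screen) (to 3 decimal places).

Under noisy-OR, P(positive screen | causes) = 1 − (1−0.01)·∏(1−qᵢ) over the active causes.
Numerator (weight on configurations with actual drug use): 0.056621 + 0.041698 = 0.098319
Denominator P(positive screen): 0.01*0.651*0.856 + 0.604*0.651*0.144 + 0.5743*0.349*0.856 + 0.82972*0.349*0.144 = 0.275461
P(actual drug use | positive screen) = 0.098319/0.275461 ≈ 0.357

P(actual drug use | positive screen) ≈ 0.357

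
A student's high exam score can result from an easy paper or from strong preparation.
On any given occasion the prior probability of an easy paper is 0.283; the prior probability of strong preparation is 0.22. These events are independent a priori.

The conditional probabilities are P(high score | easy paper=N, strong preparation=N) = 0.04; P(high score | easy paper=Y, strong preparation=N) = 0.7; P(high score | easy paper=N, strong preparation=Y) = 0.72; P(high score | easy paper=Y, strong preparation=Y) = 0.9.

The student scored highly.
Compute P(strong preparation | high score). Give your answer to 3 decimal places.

P(strong preparation | high score) ≈ 0.489

P(high score) = 0.04*0.717*0.78 + 0.72*0.717*0.22 + 0.7*0.283*0.78 + 0.9*0.283*0.22 = 0.022370 + 0.113573 + 0.154518 + 0.056034 = 0.346495
Restricting to configurations with strong preparation present: 0.113573 + 0.056034 = 0.169607.
Hence the posterior is 0.169607/0.346495 ≈ 0.489.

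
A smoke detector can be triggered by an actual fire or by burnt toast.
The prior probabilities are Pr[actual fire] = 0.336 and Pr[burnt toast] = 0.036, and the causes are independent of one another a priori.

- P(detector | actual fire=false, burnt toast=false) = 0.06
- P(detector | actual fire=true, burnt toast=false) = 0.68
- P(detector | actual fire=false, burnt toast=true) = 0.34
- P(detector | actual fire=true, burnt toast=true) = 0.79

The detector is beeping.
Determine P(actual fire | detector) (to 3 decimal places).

P(detector) = 0.06×0.664×0.964 + 0.34×0.664×0.036 + 0.68×0.336×0.964 + 0.79×0.336×0.036 = 0.038406 + 0.008127 + 0.220255 + 0.009556 = 0.276344
Restricting to configurations with actual fire present: 0.220255 + 0.009556 = 0.229811.
P(actual fire | detector) = 0.229811 / 0.276344 ≈ 0.832

P(actual fire | detector) ≈ 0.832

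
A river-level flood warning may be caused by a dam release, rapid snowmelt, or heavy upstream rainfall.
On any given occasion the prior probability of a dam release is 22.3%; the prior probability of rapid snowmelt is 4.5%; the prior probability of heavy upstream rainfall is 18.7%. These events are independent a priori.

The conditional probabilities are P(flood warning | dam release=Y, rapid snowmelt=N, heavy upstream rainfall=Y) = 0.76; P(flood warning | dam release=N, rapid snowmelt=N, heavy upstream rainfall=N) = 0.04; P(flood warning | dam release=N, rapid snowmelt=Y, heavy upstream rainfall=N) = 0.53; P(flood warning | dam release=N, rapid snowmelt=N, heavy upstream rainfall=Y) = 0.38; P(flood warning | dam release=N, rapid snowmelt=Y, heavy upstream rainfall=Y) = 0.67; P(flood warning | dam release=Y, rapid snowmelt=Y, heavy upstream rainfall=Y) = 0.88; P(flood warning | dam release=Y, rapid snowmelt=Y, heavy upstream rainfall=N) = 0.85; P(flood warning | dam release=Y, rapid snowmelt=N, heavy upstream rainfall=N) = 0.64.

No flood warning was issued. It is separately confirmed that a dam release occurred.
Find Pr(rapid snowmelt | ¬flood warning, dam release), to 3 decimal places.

Enumerate the 4 (rapid snowmelt, heavy upstream rainfall) configurations and weight by the priors:
  P(¬flood warning | dam release) = 0.36*0.955*0.813 + 0.24*0.955*0.187 + 0.15*0.045*0.813 + 0.12*0.045*0.187
        = 0.279509 + 0.042860 + 0.005488 + 0.001010 = 0.328867
Configurations with rapid snowmelt contribute 0.006498, so
  P(rapid snowmelt | ¬flood warning, dam release) = 0.006498 / 0.328867 ≈ 0.020

Pr(rapid snowmelt | ¬flood warning, dam release) ≈ 0.020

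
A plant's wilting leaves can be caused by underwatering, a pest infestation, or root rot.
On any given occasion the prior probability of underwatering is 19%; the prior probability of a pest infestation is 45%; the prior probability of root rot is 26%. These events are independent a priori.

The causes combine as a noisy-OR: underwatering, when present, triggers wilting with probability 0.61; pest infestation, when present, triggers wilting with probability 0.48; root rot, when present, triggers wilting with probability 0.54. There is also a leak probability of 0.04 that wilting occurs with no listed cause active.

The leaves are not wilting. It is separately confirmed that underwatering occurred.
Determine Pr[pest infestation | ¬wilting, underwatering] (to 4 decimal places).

Under noisy-OR, P(wilting | causes) = 1 − (1−0.04)·∏(1−qᵢ) over the active causes.
Sum P(¬wilting|·) weighted by the priors over the 4 (pest infestation, root rot) configurations:
  P(¬wilting | underwatering) = 0.3744×0.55×0.74 + 0.172224×0.55×0.26 + 0.194688×0.45×0.74 + 0.089556×0.45×0.26
        = 0.152381 + 0.024628 + 0.064831 + 0.010478 = 0.252318
Keeping only the pest infestation-present terms gives 0.075309, so
  P(pest infestation | ¬wilting, underwatering) = 0.075309 / 0.252318 ≈ 0.2985

Pr[pest infestation | ¬wilting, underwatering] ≈ 0.2985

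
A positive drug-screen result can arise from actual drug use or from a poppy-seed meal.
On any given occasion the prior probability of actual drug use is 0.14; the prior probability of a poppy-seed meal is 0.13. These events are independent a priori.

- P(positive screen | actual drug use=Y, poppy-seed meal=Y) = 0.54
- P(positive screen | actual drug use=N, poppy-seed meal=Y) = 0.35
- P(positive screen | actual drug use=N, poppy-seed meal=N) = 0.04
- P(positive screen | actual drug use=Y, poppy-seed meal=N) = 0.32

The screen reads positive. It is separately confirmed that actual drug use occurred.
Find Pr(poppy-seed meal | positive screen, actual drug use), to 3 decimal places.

Pr(poppy-seed meal | positive screen, actual drug use) ≈ 0.201

P(positive screen | actual drug use) = 0.32*0.87 + 0.54*0.13 = 0.278400 + 0.070200 = 0.348600
Of this, 0.070200 comes from 0.54*0.13 (the poppy-seed meal=true cases).
So P(poppy-seed meal | positive screen, actual drug use) = 0.070200/0.348600 ≈ 0.201.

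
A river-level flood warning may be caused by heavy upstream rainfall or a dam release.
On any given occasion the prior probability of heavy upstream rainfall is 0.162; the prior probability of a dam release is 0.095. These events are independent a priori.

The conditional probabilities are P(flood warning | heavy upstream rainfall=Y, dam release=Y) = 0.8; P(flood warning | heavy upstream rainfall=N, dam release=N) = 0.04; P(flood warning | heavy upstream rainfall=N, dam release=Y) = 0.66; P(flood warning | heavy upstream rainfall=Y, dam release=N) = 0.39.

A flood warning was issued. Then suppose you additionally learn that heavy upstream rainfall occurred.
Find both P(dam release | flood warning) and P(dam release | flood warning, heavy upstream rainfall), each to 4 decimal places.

P(flood warning) = 0.04*0.838*0.905 + 0.66*0.838*0.095 + 0.39*0.162*0.905 + 0.8*0.162*0.095 = 0.030336 + 0.052543 + 0.057178 + 0.012312 = 0.152369
The dam release-present share is 0.052543 + 0.012312 = 0.064855.
So P(dam release | flood warning) = 0.064855/0.152369 ≈ 0.4256.

With the extra evidence:
P(flood warning | heavy upstream rainfall) = 0.39·0.905 + 0.8·0.095 = 0.352950 + 0.076000 = 0.428950
The dam release-present share is 0.8·0.095 = 0.076000.
So P(dam release | flood warning, heavy upstream rainfall) = 0.076000/0.428950 ≈ 0.1772.

P(dam release | flood warning) ≈ 0.4256; P(dam release | flood warning, heavy upstream rainfall) ≈ 0.1772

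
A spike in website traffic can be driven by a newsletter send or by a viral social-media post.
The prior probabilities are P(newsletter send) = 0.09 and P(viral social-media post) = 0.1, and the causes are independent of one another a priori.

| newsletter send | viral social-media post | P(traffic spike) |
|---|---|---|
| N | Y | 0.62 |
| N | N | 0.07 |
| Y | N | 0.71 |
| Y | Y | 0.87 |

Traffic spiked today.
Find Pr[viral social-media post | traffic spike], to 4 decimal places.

P(traffic spike) = 0.07*0.91*0.9 + 0.62*0.91*0.1 + 0.71*0.09*0.9 + 0.87*0.09*0.1 = 0.057330 + 0.056420 + 0.057510 + 0.007830 = 0.179090
The viral social-media post-present share is 0.056420 + 0.007830 = 0.064250.
P(viral social-media post | traffic spike) = 0.064250 / 0.179090 ≈ 0.3588

Pr[viral social-media post | traffic spike] ≈ 0.3588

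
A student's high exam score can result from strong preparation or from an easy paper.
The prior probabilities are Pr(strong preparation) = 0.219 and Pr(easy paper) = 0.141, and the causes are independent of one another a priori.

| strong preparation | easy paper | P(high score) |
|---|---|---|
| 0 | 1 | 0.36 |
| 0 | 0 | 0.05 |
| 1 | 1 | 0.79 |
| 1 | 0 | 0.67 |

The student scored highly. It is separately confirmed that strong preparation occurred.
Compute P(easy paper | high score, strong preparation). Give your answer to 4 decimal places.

Enumerate both values of easy paper and weight by the priors:
  P(high score | strong preparation) = 0.67·0.859 + 0.79·0.141
        = 0.575530 + 0.111390 = 0.686920
Keeping only the easy paper-present terms gives 0.111390, so
  P(easy paper | high score, strong preparation) = 0.111390 / 0.686920 ≈ 0.1622

P(easy paper | high score, strong preparation) ≈ 0.1622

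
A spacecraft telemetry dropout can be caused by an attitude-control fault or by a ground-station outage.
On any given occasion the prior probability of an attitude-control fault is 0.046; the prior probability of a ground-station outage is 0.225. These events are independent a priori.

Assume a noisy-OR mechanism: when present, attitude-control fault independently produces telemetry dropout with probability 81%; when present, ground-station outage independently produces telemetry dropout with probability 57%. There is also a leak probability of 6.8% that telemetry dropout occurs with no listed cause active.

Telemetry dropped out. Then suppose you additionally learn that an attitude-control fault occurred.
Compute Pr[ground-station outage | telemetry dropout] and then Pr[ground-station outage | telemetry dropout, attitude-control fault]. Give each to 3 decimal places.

Pr[ground-station outage | telemetry dropout] ≈ 0.634; Pr[ground-station outage | telemetry dropout, attitude-control fault] ≈ 0.246

Under noisy-OR, P(telemetry dropout | causes) = 1 − (1−0.068)·∏(1−qᵢ) over the active causes.
By total probability over the 4 (attitude-control fault, ground-station outage) configurations:
  P(telemetry dropout) = 0.068×0.954×0.775 + 0.59924×0.954×0.225 + 0.82292×0.046×0.775 + 0.923856×0.046×0.225
        = 0.050276 + 0.128627 + 0.029337 + 0.009562 = 0.217802
Configurations with ground-station outage contribute 0.138189, so
  P(ground-station outage | telemetry dropout) = 0.138189 / 0.217802 ≈ 0.634

With the extra evidence:
Sum P(telemetry dropout|·) weighted by the priors over both values of ground-station outage:
  P(telemetry dropout | attitude-control fault) = 0.82292×0.775 + 0.923856×0.225
        = 0.637763 + 0.207868 = 0.845631
Keeping only the ground-station outage-present terms gives 0.207868, so
  P(ground-station outage | telemetry dropout, attitude-control fault) = 0.207868 / 0.845631 ≈ 0.246
This is intercausal reasoning (explaining away): once attitude-control fault accounts for the telemetry dropout, ground-station outage becomes less likely.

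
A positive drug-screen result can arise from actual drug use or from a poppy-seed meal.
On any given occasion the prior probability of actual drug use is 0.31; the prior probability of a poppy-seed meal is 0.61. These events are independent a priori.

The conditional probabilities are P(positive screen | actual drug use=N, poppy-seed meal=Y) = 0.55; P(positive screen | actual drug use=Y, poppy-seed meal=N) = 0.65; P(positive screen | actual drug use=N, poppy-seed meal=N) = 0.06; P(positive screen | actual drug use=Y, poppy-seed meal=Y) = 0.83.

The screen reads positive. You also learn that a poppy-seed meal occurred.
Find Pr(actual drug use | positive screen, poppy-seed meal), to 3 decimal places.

P(positive screen | poppy-seed meal) = 0.55×0.69 + 0.83×0.31 = 0.379500 + 0.257300 = 0.636800
Restricting to configurations with actual drug use present: 0.83×0.31 = 0.257300.
Hence the posterior is 0.257300/0.636800 ≈ 0.404.

Pr(actual drug use | positive screen, poppy-seed meal) ≈ 0.404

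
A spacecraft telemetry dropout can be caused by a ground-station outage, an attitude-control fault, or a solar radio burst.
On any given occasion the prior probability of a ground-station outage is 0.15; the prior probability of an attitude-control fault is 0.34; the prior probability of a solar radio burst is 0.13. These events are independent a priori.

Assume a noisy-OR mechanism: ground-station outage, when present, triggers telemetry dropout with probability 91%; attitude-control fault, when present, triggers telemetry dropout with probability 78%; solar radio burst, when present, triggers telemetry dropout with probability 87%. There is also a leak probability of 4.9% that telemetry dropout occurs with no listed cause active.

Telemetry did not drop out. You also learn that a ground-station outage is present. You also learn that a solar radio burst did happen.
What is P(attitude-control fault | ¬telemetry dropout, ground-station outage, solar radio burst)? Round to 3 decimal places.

Under noisy-OR, P(telemetry dropout | causes) = 1 − (1−0.049)·∏(1−qᵢ) over the active causes.
Numerator (weight on configurations with attitude-control fault): 0.002448×0.34 = 0.000832
Normalizer over all consistent configurations: 0.011127×0.66 + 0.002448×0.34 = 0.008176
P(attitude-control fault | ¬telemetry dropout, ground-station outage, solar radio burst) = 0.000832/0.008176 ≈ 0.102

P(attitude-control fault | ¬telemetry dropout, ground-station outage, solar radio burst) ≈ 0.102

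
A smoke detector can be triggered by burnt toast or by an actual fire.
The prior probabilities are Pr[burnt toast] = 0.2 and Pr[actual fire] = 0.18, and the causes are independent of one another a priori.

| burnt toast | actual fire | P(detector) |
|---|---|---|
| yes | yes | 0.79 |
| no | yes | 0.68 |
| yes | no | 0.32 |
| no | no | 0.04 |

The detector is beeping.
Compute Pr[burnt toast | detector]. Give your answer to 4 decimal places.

Pr[burnt toast | detector] ≈ 0.3946

Enumerate the 4 (burnt toast, actual fire) configurations and weight by the priors:
  P(detector) = 0.04×0.8×0.82 + 0.68×0.8×0.18 + 0.32×0.2×0.82 + 0.79×0.2×0.18
        = 0.026240 + 0.097920 + 0.052480 + 0.028440 = 0.205080
Keeping only the burnt toast-present terms gives 0.080920, so
  P(burnt toast | detector) = 0.080920 / 0.205080 ≈ 0.3946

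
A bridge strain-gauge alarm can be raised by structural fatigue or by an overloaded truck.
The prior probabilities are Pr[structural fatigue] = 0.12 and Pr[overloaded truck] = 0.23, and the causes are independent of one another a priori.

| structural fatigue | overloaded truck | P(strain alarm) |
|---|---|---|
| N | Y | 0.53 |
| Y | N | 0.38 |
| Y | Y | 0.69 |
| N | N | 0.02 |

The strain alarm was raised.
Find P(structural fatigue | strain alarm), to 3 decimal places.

P(strain alarm) = 0.02×0.88×0.77 + 0.53×0.88×0.23 + 0.38×0.12×0.77 + 0.69×0.12×0.23 = 0.013552 + 0.107272 + 0.035112 + 0.019044 = 0.174980
Of this, 0.054156 comes from 0.035112 + 0.019044 (the structural fatigue=true cases).
Hence the posterior is 0.054156/0.174980 ≈ 0.309.

P(structural fatigue | strain alarm) ≈ 0.309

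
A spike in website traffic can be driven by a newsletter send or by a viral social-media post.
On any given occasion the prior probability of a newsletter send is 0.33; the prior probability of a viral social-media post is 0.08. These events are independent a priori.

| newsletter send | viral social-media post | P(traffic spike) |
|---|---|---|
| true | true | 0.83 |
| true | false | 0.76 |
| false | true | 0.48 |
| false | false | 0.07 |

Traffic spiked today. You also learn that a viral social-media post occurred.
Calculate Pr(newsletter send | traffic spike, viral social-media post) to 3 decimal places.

Pr(newsletter send | traffic spike, viral social-media post) ≈ 0.460

By total probability over both values of newsletter send:
  P(traffic spike | viral social-media post) = 0.48×0.67 + 0.83×0.33
        = 0.321600 + 0.273900 = 0.595500
Keeping only the newsletter send-present terms gives 0.273900, so
  P(newsletter send | traffic spike, viral social-media post) = 0.273900 / 0.595500 ≈ 0.460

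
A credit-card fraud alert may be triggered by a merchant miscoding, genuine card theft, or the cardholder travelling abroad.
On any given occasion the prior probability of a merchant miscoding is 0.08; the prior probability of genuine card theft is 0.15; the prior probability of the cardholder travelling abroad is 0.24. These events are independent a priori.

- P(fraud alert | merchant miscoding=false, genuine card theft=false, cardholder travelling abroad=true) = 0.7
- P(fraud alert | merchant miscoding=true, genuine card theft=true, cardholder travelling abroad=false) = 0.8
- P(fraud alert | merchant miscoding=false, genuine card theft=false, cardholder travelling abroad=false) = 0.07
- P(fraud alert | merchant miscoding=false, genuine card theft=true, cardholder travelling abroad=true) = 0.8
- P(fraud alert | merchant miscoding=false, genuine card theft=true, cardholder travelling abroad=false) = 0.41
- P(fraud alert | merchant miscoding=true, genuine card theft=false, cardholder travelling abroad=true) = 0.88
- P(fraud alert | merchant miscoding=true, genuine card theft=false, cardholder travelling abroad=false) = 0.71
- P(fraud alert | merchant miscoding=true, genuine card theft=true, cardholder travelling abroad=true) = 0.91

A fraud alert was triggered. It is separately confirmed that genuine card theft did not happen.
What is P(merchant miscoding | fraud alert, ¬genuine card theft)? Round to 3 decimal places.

P(merchant miscoding | fraud alert, ¬genuine card theft) ≈ 0.228

Enumerate the 4 (merchant miscoding, cardholder travelling abroad) configurations and weight by the priors:
  P(fraud alert | ¬genuine card theft) = 0.07×0.92×0.76 + 0.7×0.92×0.24 + 0.71×0.08×0.76 + 0.88×0.08×0.24
        = 0.048944 + 0.154560 + 0.043168 + 0.016896 = 0.263568
The terms with merchant miscoding present sum to 0.060064, so
  P(merchant miscoding | fraud alert, ¬genuine card theft) = 0.060064 / 0.263568 ≈ 0.228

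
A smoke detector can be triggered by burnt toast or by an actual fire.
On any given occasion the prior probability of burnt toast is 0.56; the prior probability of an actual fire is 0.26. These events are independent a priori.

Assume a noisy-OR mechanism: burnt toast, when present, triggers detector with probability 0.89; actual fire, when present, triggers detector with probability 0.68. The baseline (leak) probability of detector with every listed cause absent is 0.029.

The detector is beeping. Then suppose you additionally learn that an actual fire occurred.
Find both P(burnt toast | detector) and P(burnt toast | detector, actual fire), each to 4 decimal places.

P(burnt toast | detector) ≈ 0.8526; P(burnt toast | detector, actual fire) ≈ 0.6407

Under noisy-OR, P(detector | causes) = 1 − (1−0.029)·∏(1−qᵢ) over the active causes.
Sum P(detector|·) weighted by the priors over the 4 (burnt toast, actual fire) configurations:
  P(detector) = 0.029*0.44*0.74 + 0.68928*0.44*0.26 + 0.89319*0.56*0.74 + 0.965821*0.56*0.26
        = 0.009442 + 0.078854 + 0.370138 + 0.140624 = 0.599058
Configurations with burnt toast contribute 0.510762, so
  P(burnt toast | detector) = 0.510762 / 0.599058 ≈ 0.8526

With the extra evidence:
By total probability over both values of burnt toast:
  P(detector | actual fire) = 0.68928×0.44 + 0.965821×0.56
        = 0.303283 + 0.540860 = 0.844143
The terms with burnt toast present sum to 0.540860, so
  P(burnt toast | detector, actual fire) = 0.540860 / 0.844143 ≈ 0.6407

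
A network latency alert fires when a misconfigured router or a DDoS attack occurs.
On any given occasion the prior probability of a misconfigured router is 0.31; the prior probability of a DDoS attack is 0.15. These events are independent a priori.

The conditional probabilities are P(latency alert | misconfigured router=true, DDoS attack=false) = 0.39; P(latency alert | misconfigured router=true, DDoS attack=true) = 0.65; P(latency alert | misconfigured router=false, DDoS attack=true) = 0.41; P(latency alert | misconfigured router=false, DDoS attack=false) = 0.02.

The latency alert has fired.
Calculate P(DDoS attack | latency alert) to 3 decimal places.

By total probability over the 4 (misconfigured router, DDoS attack) configurations:
  P(latency alert) = 0.02·0.69·0.85 + 0.41·0.69·0.15 + 0.39·0.31·0.85 + 0.65·0.31·0.15
        = 0.011730 + 0.042435 + 0.102765 + 0.030225 = 0.187155
Keeping only the DDoS attack-present terms gives 0.072660, so
  P(DDoS attack | latency alert) = 0.072660 / 0.187155 ≈ 0.388

P(DDoS attack | latency alert) ≈ 0.388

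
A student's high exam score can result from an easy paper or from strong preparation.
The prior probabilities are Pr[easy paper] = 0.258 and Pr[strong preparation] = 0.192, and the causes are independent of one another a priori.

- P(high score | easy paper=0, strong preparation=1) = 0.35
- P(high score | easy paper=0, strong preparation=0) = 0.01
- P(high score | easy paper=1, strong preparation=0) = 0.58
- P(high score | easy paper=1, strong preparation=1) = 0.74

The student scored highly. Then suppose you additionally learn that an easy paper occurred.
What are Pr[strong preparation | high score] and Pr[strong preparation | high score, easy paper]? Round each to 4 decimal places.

Pr[strong preparation | high score] ≈ 0.4054; Pr[strong preparation | high score, easy paper] ≈ 0.2326

Enumerate the 4 (easy paper, strong preparation) configurations and weight by the priors:
  P(high score) = 0.01*0.742*0.808 + 0.35*0.742*0.192 + 0.58*0.258*0.808 + 0.74*0.258*0.192
        = 0.005995 + 0.049862 + 0.120909 + 0.036657 = 0.213423
Configurations with strong preparation contribute 0.086519, so
  P(strong preparation | high score) = 0.086519 / 0.213423 ≈ 0.4054

With the extra evidence:
For the numerator, keep only strong preparation=true terms: 0.74×0.192 = 0.142080
The normalizing constant is 0.58×0.808 + 0.74×0.192 = 0.610720
P(strong preparation | high score, easy paper) = 0.142080/0.610720 ≈ 0.2326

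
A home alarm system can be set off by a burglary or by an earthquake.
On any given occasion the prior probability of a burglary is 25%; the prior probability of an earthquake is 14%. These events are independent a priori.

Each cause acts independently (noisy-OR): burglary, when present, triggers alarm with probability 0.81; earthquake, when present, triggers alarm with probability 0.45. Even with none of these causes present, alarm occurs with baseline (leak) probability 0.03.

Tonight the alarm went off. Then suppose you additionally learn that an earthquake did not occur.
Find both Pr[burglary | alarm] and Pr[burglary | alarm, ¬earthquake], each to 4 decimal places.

Pr[burglary | alarm] ≈ 0.7517; Pr[burglary | alarm, ¬earthquake] ≈ 0.9006

Under noisy-OR, P(alarm | causes) = 1 − (1−0.03)·∏(1−qᵢ) over the active causes.
Weight on burglary=true, given the evidence: 0.175375 + 0.031452 = 0.206827
The normalizing constant is 0.03×0.75×0.86 + 0.4665×0.75×0.14 + 0.8157×0.25×0.86 + 0.898635×0.25×0.14 = 0.275160
P(burglary | alarm) = 0.206827/0.275160 ≈ 0.7517

With the extra evidence:
P(alarm | ¬earthquake) = 0.03×0.75 + 0.8157×0.25 = 0.022500 + 0.203925 = 0.226425
Of this, 0.203925 comes from 0.8157×0.25 (the burglary=true cases).
P(burglary | alarm, ¬earthquake) = 0.203925 / 0.226425 ≈ 0.9006
With earthquake excluded, burglary must carry more of the explanatory weight for the alarm.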